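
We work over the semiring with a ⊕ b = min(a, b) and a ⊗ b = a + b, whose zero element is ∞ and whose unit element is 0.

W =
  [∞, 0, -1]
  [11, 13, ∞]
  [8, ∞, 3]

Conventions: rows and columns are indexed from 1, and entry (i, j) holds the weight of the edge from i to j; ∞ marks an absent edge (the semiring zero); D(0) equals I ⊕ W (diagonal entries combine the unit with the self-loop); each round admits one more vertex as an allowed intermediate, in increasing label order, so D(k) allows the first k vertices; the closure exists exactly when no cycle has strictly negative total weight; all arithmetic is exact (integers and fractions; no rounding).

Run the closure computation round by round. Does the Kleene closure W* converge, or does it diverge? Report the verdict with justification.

D(0):
  [0, 0, -1]
  [11, 0, ∞]
  [8, ∞, 0]
D(1):
  [0, 0, -1]
  [11, 0, 10]
  [8, 8, 0]
D(2):
  [0, 0, -1]
  [11, 0, 10]
  [8, 8, 0]
D(3):
  [0, 0, -1]
  [11, 0, 10]
  [8, 8, 0]
Key observation: every diagonal entry stays at the unit through all rounds, so no improving cycle exists.
Answer: CONVERGES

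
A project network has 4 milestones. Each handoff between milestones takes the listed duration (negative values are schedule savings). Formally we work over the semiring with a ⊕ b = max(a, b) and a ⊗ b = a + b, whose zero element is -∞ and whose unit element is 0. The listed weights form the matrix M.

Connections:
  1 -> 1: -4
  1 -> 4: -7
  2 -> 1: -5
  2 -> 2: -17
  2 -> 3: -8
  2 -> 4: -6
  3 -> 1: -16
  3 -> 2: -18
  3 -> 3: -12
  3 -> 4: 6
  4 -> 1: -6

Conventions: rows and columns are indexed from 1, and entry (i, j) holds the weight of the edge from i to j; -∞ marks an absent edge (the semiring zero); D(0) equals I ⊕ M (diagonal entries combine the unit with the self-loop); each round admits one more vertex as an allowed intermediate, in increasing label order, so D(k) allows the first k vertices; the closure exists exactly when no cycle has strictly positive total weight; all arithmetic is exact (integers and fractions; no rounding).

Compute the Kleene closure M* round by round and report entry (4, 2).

D(0):
  [0, -∞, -∞, -7]
  [-5, 0, -8, -6]
  [-16, -18, 0, 6]
  [-6, -∞, -∞, 0]
D(1):
  [0, -∞, -∞, -7]
  [-5, 0, -8, -6]
  [-16, -18, 0, 6]
  [-6, -∞, -∞, 0]
D(2):
  [0, -∞, -∞, -7]
  [-5, 0, -8, -6]
  [-16, -18, 0, 6]
  [-6, -∞, -∞, 0]
D(3):
  [0, -∞, -∞, -7]
  [-5, 0, -8, -2]
  [-16, -18, 0, 6]
  [-6, -∞, -∞, 0]
D(4):
  [0, -∞, -∞, -7]
  [-5, 0, -8, -2]
  [0, -18, 0, 6]
  [-6, -∞, -∞, 0]
Answer: M*[4][2] = -∞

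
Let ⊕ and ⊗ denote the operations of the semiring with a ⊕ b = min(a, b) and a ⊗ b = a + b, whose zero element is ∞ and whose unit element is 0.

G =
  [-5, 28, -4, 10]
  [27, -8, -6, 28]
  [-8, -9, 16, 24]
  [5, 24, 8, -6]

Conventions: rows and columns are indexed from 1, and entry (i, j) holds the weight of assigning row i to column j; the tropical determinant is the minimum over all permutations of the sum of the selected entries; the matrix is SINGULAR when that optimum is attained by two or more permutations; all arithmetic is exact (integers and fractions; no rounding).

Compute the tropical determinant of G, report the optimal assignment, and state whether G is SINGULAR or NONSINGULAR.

σ = (1, 2, 3, 4): (-5) + (-8) + 16 + (-6) = -3
σ = (1, 2, 4, 3): (-5) + (-8) + 24 + 8 = 19
σ = (1, 3, 2, 4): (-5) + (-6) + (-9) + (-6) = -26
σ = (1, 3, 4, 2): (-5) + (-6) + 24 + 24 = 37
σ = (1, 4, 2, 3): (-5) + 28 + (-9) + 8 = 22
σ = (1, 4, 3, 2): (-5) + 28 + 16 + 24 = 63
σ = (2, 1, 3, 4): 28 + 27 + 16 + (-6) = 65
σ = (2, 1, 4, 3): 28 + 27 + 24 + 8 = 87
σ = (2, 3, 1, 4): 28 + (-6) + (-8) + (-6) = 8
σ = (2, 3, 4, 1): 28 + (-6) + 24 + 5 = 51
σ = (2, 4, 1, 3): 28 + 28 + (-8) + 8 = 56
σ = (2, 4, 3, 1): 28 + 28 + 16 + 5 = 77
σ = (3, 1, 2, 4): (-4) + 27 + (-9) + (-6) = 8
σ = (3, 1, 4, 2): (-4) + 27 + 24 + 24 = 71
σ = (3, 2, 1, 4): (-4) + (-8) + (-8) + (-6) = -26
σ = (3, 2, 4, 1): (-4) + (-8) + 24 + 5 = 17
σ = (3, 4, 1, 2): (-4) + 28 + (-8) + 24 = 40
σ = (3, 4, 2, 1): (-4) + 28 + (-9) + 5 = 20
σ = (4, 1, 2, 3): 10 + 27 + (-9) + 8 = 36
σ = (4, 1, 3, 2): 10 + 27 + 16 + 24 = 77
σ = (4, 2, 1, 3): 10 + (-8) + (-8) + 8 = 2
σ = (4, 2, 3, 1): 10 + (-8) + 16 + 5 = 23
σ = (4, 3, 1, 2): 10 + (-6) + (-8) + 24 = 20
σ = (4, 3, 2, 1): 10 + (-6) + (-9) + 5 = 0
Optimal value attained by: σ = (1, 3, 2, 4).
Answer: det⊕(G) = -26; verdict: SINGULAR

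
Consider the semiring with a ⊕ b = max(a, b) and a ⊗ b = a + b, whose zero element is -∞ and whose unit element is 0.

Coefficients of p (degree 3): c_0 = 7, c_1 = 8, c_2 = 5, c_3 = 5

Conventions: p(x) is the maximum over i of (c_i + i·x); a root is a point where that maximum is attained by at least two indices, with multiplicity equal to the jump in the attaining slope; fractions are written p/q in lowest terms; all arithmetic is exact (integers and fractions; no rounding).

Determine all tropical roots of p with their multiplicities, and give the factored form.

hull edge (i=0, c=7) to (i=1, c=8): slope 1, span 1
hull edge (i=1, c=8) to (i=3, c=5): slope -3/2, span 2
Factored form: p(x) = 5 ⊗ (x ⊕ (-1)) ⊗ (x ⊕ 3/2) ⊗ (x ⊕ 3/2)
Answer: roots = -1 (mult 1), 3/2 (mult 2)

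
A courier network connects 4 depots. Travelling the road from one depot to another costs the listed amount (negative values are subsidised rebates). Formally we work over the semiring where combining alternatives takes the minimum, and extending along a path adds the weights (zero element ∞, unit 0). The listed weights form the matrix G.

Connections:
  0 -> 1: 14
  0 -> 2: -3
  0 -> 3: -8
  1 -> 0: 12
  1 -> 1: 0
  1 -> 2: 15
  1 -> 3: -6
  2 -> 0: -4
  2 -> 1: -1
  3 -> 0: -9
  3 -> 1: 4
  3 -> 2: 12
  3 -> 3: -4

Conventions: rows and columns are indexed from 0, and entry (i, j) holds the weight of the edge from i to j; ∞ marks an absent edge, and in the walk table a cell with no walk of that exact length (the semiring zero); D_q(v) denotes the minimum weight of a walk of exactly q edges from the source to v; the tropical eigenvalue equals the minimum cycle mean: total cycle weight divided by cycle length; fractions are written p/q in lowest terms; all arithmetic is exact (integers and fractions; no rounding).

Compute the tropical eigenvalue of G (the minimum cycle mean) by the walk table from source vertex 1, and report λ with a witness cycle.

q=0: [∞, 0, ∞, ∞]
q=1: [12, 0, 15, -6]
q=2: [-15, -2, 6, -10]
q=3: [-19, -6, -18, -23]
q=4: [-32, -19, -22, -27]
Optimal cycle mean attained by: cycle 0->3->0, total (-8) + (-9), length 2.
Answer: λ = -17/2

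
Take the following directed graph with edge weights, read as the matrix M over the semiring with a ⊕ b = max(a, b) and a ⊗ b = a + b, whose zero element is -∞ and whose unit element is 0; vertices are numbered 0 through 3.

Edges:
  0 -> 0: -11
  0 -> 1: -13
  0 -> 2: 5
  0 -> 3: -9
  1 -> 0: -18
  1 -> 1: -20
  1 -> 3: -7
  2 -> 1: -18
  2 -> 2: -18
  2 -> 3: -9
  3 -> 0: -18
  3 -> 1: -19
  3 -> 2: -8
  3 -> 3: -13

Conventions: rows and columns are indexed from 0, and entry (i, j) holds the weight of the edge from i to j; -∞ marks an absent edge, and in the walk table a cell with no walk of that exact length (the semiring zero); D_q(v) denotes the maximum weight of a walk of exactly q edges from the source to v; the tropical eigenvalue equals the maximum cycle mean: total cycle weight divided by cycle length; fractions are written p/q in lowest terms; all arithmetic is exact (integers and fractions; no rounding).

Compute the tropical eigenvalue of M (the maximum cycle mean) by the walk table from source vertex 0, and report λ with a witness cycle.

q=0: [0, -∞, -∞, -∞]
q=1: [-11, -13, 5, -9]
q=2: [-22, -13, -6, -4]
q=3: [-22, -23, -12, -15]
q=4: [-33, -30, -17, -21]
Optimal cycle mean attained by: cycle 0->2->3->0, total 5 + (-9) + (-18), length 3.
Answer: λ = -22/3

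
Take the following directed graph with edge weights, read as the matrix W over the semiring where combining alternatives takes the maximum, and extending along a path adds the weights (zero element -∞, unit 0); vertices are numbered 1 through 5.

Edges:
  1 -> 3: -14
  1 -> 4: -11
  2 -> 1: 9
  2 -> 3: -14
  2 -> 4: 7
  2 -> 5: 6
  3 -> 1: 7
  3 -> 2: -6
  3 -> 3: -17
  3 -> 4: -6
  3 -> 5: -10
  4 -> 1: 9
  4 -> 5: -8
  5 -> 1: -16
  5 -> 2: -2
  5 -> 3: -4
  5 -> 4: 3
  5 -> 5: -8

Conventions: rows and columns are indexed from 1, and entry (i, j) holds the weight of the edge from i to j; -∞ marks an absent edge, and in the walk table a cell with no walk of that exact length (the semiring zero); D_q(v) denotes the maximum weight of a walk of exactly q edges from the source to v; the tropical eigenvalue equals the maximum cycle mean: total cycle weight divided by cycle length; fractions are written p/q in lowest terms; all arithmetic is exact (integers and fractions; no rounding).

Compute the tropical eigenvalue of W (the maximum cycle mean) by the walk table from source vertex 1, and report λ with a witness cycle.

q=0: [0, -∞, -∞, -∞, -∞]
q=1: [-∞, -∞, -14, -11, -∞]
q=2: [-2, -20, -31, -20, -19]
q=3: [-11, -21, -16, -13, -14]
q=4: [-4, -16, -18, -11, -15]
q=5: [-2, -17, -18, -9, -10]
Optimal cycle mean attained by: cycle 2->5->2, total 6 + (-2), length 2.
Answer: λ = 2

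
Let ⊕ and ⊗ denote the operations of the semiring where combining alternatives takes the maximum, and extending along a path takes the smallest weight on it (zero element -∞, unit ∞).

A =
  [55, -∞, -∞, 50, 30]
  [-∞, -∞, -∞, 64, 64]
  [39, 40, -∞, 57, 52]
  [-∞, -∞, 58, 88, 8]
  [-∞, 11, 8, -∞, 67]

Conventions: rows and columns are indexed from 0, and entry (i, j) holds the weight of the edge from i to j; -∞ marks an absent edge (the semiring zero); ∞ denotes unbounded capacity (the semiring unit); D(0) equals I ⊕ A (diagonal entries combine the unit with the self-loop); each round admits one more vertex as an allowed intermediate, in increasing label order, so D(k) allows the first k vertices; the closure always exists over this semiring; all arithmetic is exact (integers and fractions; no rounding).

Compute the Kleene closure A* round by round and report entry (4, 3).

D(0):
  [∞, -∞, -∞, 50, 30]
  [-∞, ∞, -∞, 64, 64]
  [39, 40, ∞, 57, 52]
  [-∞, -∞, 58, ∞, 8]
  [-∞, 11, 8, -∞, ∞]
D(1):
  [∞, -∞, -∞, 50, 30]
  [-∞, ∞, -∞, 64, 64]
  [39, 40, ∞, 57, 52]
  [-∞, -∞, 58, ∞, 8]
  [-∞, 11, 8, -∞, ∞]
D(2):
  [∞, -∞, -∞, 50, 30]
  [-∞, ∞, -∞, 64, 64]
  [39, 40, ∞, 57, 52]
  [-∞, -∞, 58, ∞, 8]
  [-∞, 11, 8, 11, ∞]
D(3):
  [∞, -∞, -∞, 50, 30]
  [-∞, ∞, -∞, 64, 64]
  [39, 40, ∞, 57, 52]
  [39, 40, 58, ∞, 52]
  [8, 11, 8, 11, ∞]
D(4):
  [∞, 40, 50, 50, 50]
  [39, ∞, 58, 64, 64]
  [39, 40, ∞, 57, 52]
  [39, 40, 58, ∞, 52]
  [11, 11, 11, 11, ∞]
D(5):
  [∞, 40, 50, 50, 50]
  [39, ∞, 58, 64, 64]
  [39, 40, ∞, 57, 52]
  [39, 40, 58, ∞, 52]
  [11, 11, 11, 11, ∞]
Answer: A*[4][3] = 11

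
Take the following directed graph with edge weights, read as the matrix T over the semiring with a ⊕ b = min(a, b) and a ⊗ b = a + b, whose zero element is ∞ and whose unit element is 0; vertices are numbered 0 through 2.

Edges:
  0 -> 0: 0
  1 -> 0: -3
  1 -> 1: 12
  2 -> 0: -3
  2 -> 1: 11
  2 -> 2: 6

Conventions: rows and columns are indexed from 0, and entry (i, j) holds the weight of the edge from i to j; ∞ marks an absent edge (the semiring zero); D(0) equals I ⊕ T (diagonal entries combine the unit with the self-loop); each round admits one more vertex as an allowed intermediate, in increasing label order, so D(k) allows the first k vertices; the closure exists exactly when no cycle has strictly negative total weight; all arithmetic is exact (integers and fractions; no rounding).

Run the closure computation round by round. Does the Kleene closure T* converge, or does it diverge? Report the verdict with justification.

D(0):
  [0, ∞, ∞]
  [-3, 0, ∞]
  [-3, 11, 0]
D(1):
  [0, ∞, ∞]
  [-3, 0, ∞]
  [-3, 11, 0]
D(2):
  [0, ∞, ∞]
  [-3, 0, ∞]
  [-3, 11, 0]
D(3):
  [0, ∞, ∞]
  [-3, 0, ∞]
  [-3, 11, 0]
Key observation: every diagonal entry stays at the unit through all rounds, so no improving cycle exists.
Answer: CONVERGES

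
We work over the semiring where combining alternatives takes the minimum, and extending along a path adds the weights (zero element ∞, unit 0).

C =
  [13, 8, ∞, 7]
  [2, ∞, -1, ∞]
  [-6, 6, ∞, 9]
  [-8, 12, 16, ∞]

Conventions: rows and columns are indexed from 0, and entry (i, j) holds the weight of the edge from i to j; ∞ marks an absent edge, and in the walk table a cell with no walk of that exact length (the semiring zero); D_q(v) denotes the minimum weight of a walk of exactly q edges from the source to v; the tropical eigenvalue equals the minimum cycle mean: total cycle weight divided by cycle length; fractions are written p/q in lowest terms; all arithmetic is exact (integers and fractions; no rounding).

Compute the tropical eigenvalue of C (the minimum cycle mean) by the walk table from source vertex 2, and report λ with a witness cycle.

q=0: [∞, ∞, 0, ∞]
q=1: [-6, 6, ∞, 9]
q=2: [1, 2, 5, 1]
q=3: [-7, 9, 1, 8]
q=4: [-5, 1, 8, 0]
Optimal cycle mean attained by: cycle 0->3->0, total 7 + (-8), length 2.
Answer: λ = -1/2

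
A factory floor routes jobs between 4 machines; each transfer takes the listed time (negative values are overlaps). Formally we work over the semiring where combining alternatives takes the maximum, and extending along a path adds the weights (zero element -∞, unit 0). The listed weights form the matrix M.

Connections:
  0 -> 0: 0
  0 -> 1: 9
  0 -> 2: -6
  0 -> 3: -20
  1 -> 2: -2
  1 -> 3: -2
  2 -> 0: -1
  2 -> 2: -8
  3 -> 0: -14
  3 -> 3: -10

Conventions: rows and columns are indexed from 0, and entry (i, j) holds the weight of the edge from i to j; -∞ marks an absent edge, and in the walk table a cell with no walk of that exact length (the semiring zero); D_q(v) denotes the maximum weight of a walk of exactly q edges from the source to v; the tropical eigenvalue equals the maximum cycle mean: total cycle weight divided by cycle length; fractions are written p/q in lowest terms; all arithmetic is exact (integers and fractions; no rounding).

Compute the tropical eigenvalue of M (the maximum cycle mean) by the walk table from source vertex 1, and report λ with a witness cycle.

q=0: [-∞, 0, -∞, -∞]
q=1: [-∞, -∞, -2, -2]
q=2: [-3, -∞, -10, -12]
q=3: [-3, 6, -9, -22]
q=4: [-3, 6, 4, 4]
Optimal cycle mean attained by: cycle 0->1->2->0, total 9 + (-2) + (-1), length 3.
Answer: λ = 2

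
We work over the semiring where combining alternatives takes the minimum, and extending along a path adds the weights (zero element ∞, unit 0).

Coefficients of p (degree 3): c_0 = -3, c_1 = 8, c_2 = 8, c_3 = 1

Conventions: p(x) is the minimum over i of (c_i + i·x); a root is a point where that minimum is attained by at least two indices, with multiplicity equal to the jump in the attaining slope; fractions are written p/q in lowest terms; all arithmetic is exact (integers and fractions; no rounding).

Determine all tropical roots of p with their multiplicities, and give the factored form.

hull edge (i=0, c=-3) to (i=3, c=1): slope 4/3, span 3
Factored form: p(x) = 1 ⊗ (x ⊕ (-4/3)) ⊗ (x ⊕ (-4/3)) ⊗ (x ⊕ (-4/3))
Answer: roots = -4/3 (mult 3)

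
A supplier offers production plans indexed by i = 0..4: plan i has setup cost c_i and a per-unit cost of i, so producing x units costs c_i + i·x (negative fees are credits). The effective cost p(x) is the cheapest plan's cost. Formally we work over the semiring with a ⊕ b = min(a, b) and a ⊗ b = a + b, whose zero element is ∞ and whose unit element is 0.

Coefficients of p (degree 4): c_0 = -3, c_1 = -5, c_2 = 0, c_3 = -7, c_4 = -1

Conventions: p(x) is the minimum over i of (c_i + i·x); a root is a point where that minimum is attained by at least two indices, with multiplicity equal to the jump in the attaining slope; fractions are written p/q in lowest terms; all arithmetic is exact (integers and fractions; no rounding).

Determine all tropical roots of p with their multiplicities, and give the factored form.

hull edge (i=0, c=-3) to (i=1, c=-5): slope -2, span 1
hull edge (i=1, c=-5) to (i=3, c=-7): slope -1, span 2
hull edge (i=3, c=-7) to (i=4, c=-1): slope 6, span 1
Factored form: p(x) = -1 ⊗ (x ⊕ (-6)) ⊗ (x ⊕ 1) ⊗ (x ⊕ 1) ⊗ (x ⊕ 2)
Answer: roots = -6 (mult 1), 1 (mult 2), 2 (mult 1)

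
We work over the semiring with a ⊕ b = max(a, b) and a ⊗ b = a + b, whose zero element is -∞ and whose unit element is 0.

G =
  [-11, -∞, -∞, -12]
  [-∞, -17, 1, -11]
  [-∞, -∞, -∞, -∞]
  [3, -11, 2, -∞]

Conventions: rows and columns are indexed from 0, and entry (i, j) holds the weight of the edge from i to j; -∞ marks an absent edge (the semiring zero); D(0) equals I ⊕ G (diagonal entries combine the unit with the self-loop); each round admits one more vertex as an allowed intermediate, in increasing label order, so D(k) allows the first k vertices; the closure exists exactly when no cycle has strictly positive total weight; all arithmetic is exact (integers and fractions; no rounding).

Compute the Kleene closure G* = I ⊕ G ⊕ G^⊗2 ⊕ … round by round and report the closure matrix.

D(0):
  [0, -∞, -∞, -12]
  [-∞, 0, 1, -11]
  [-∞, -∞, 0, -∞]
  [3, -11, 2, 0]
D(1):
  [0, -∞, -∞, -12]
  [-∞, 0, 1, -11]
  [-∞, -∞, 0, -∞]
  [3, -11, 2, 0]
D(2):
  [0, -∞, -∞, -12]
  [-∞, 0, 1, -11]
  [-∞, -∞, 0, -∞]
  [3, -11, 2, 0]
D(3):
  [0, -∞, -∞, -12]
  [-∞, 0, 1, -11]
  [-∞, -∞, 0, -∞]
  [3, -11, 2, 0]
D(4):
  [0, -23, -10, -12]
  [-8, 0, 1, -11]
  [-∞, -∞, 0, -∞]
  [3, -11, 2, 0]
Answer: G* = [[0, -23, -10, -12], [-8, 0, 1, -11], [-∞, -∞, 0, -∞], [3, -11, 2, 0]]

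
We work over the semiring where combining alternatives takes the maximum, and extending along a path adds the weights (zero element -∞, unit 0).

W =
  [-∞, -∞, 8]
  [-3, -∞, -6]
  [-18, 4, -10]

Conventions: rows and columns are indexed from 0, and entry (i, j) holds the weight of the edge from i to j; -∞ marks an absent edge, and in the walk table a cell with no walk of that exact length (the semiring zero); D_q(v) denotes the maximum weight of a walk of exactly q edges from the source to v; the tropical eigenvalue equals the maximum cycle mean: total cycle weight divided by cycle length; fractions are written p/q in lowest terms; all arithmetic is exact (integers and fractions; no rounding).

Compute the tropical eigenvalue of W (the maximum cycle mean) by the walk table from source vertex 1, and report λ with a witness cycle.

q=0: [-∞, 0, -∞]
q=1: [-3, -∞, -6]
q=2: [-24, -2, 5]
q=3: [-5, 9, -5]
Optimal cycle mean attained by: cycle 0->2->1->0, total 8 + 4 + (-3), length 3.
Answer: λ = 3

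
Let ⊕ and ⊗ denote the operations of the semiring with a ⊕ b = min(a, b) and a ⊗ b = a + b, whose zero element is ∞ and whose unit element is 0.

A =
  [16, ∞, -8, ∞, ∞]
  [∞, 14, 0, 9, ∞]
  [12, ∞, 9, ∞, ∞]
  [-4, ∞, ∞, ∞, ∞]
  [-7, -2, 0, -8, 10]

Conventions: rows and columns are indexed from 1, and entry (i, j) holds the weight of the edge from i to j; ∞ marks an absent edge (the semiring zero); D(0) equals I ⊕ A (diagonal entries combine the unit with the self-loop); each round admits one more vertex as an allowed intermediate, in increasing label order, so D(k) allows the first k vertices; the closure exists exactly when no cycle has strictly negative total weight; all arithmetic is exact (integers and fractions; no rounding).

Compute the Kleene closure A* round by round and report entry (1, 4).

D(0):
  [0, ∞, -8, ∞, ∞]
  [∞, 0, 0, 9, ∞]
  [12, ∞, 0, ∞, ∞]
  [-4, ∞, ∞, 0, ∞]
  [-7, -2, 0, -8, 0]
D(1):
  [0, ∞, -8, ∞, ∞]
  [∞, 0, 0, 9, ∞]
  [12, ∞, 0, ∞, ∞]
  [-4, ∞, -12, 0, ∞]
  [-7, -2, -15, -8, 0]
D(2):
  [0, ∞, -8, ∞, ∞]
  [∞, 0, 0, 9, ∞]
  [12, ∞, 0, ∞, ∞]
  [-4, ∞, -12, 0, ∞]
  [-7, -2, -15, -8, 0]
D(3):
  [0, ∞, -8, ∞, ∞]
  [12, 0, 0, 9, ∞]
  [12, ∞, 0, ∞, ∞]
  [-4, ∞, -12, 0, ∞]
  [-7, -2, -15, -8, 0]
D(4):
  [0, ∞, -8, ∞, ∞]
  [5, 0, -3, 9, ∞]
  [12, ∞, 0, ∞, ∞]
  [-4, ∞, -12, 0, ∞]
  [-12, -2, -20, -8, 0]
D(5):
  [0, ∞, -8, ∞, ∞]
  [5, 0, -3, 9, ∞]
  [12, ∞, 0, ∞, ∞]
  [-4, ∞, -12, 0, ∞]
  [-12, -2, -20, -8, 0]
Answer: A*[1][4] = ∞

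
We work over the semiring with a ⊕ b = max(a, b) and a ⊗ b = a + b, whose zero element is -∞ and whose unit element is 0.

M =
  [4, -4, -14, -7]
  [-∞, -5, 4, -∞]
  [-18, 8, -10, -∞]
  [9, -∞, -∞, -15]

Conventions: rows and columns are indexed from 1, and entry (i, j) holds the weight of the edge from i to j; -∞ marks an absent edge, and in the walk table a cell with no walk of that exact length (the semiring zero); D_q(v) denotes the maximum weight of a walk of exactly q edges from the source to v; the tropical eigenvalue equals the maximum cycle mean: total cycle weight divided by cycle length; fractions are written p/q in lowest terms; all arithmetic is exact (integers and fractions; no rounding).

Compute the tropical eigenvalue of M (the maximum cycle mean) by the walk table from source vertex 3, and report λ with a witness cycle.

q=0: [-∞, -∞, 0, -∞]
q=1: [-18, 8, -10, -∞]
q=2: [-14, 3, 12, -25]
q=3: [-6, 20, 7, -21]
q=4: [-2, 15, 24, -13]
Optimal cycle mean attained by: cycle 2->3->2, total 4 + 8, length 2.
Answer: λ = 6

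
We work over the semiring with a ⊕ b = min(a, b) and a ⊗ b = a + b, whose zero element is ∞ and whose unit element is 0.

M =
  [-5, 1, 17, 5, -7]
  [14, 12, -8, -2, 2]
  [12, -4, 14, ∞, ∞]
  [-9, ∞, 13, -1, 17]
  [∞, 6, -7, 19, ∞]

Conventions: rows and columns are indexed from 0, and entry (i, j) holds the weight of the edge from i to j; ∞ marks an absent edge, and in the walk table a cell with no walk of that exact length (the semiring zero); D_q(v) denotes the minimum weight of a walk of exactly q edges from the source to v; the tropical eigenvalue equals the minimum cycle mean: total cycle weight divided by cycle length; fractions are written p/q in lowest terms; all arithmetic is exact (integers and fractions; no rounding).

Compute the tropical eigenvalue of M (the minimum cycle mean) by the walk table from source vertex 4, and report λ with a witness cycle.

q=0: [∞, ∞, ∞, ∞, 0]
q=1: [∞, 6, -7, 19, ∞]
q=2: [5, -11, -2, 4, 8]
q=3: [-5, -6, -19, -13, -9]
q=4: [-22, -23, -16, -14, -12]
q=5: [-27, -21, -31, -25, -29]
Optimal cycle mean attained by: cycle 1->2->1, total (-8) + (-4), length 2.
Answer: λ = -6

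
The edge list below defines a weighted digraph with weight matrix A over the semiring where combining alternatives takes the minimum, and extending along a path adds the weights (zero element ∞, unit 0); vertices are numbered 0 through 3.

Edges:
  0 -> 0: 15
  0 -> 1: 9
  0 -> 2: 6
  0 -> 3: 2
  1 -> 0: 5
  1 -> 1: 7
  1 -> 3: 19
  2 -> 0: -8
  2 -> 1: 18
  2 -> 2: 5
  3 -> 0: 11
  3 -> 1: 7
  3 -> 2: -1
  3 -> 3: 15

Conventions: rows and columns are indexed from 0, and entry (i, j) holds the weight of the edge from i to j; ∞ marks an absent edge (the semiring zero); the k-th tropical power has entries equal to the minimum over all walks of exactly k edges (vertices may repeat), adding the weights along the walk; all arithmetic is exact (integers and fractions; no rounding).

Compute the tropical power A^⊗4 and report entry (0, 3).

A^⊗2:
  [-2, 9, 1, 17]
  [12, 14, 11, 7]
  [-3, 1, -2, -6]
  [-9, 14, 4, 13]
A^⊗3:
  [-7, 7, 4, 0]
  [3, 14, 6, 14]
  [-10, 1, -7, -1]
  [-4, 0, -3, -7]
A^⊗4:
  [-4, 2, -1, -5]
  [-2, 12, 9, 5]
  [-15, -1, -4, -8]
  [-11, 0, -8, -2]
Key observation: the optimum is the walk 0->3->2->0->3, with weight 2 + (-1) + (-8) + 2 = -5.
Optimal value attained by: walk 0->3->2->0->3.
Answer: (A^⊗4)[0][3] = -5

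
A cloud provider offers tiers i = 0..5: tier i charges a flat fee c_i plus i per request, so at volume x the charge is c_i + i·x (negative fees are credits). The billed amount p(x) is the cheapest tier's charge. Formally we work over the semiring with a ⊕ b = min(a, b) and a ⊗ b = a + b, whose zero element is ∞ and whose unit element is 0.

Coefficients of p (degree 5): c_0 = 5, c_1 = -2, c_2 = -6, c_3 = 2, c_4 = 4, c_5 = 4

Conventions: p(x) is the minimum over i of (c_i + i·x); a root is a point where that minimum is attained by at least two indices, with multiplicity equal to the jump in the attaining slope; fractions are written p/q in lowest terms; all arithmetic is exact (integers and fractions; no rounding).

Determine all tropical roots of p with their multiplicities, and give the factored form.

hull edge (i=0, c=5) to (i=1, c=-2): slope -7, span 1
hull edge (i=1, c=-2) to (i=2, c=-6): slope -4, span 1
hull edge (i=2, c=-6) to (i=5, c=4): slope 10/3, span 3
Factored form: p(x) = 4 ⊗ (x ⊕ (-10/3)) ⊗ (x ⊕ (-10/3)) ⊗ (x ⊕ (-10/3)) ⊗ (x ⊕ 4) ⊗ (x ⊕ 7)
Answer: roots = -10/3 (mult 3), 4 (mult 1), 7 (mult 1)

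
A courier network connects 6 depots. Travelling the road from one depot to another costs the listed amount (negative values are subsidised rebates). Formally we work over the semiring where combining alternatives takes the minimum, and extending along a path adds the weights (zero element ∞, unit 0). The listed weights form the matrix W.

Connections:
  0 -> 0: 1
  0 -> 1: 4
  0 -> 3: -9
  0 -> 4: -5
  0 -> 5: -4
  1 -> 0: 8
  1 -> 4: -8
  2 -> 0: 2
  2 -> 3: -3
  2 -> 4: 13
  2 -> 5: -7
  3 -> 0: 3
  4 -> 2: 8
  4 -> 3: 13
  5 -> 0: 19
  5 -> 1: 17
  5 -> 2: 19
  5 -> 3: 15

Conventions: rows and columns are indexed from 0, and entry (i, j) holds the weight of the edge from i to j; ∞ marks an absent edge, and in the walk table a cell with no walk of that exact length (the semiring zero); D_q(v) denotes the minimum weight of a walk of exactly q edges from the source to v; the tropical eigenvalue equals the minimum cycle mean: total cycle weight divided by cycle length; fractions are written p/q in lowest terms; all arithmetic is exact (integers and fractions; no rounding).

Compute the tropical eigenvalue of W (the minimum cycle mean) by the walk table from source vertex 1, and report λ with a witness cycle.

q=0: [∞, 0, ∞, ∞, ∞, ∞]
q=1: [8, ∞, ∞, ∞, -8, ∞]
q=2: [9, 12, 0, -1, 3, 4]
q=3: [2, 13, 11, -3, 4, -7]
q=4: [0, 6, 12, -7, -3, -2]
q=5: [-4, 4, 5, -9, -5, -4]
q=6: [-6, 0, 3, -13, -9, -8]
Optimal cycle mean attained by: cycle 0->3->0, total (-9) + 3, length 2.
Answer: λ = -3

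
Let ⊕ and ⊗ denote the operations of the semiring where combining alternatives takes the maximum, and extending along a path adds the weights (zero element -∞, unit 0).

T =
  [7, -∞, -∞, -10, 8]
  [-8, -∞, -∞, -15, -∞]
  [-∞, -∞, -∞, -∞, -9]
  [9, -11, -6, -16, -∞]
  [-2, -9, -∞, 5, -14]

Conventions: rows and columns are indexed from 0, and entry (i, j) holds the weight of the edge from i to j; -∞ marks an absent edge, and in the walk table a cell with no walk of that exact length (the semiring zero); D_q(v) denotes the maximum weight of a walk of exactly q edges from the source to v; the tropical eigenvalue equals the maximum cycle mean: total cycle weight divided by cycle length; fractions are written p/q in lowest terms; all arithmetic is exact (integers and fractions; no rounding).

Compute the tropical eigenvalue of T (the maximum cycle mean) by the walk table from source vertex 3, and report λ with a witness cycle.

q=0: [-∞, -∞, -∞, 0, -∞]
q=1: [9, -11, -6, -16, -∞]
q=2: [16, -27, -22, -1, 17]
q=3: [23, 8, -7, 22, 24]
q=4: [31, 15, 16, 29, 31]
q=5: [38, 22, 23, 36, 39]
Optimal cycle mean attained by: cycle 0->4->3->0, total 8 + 5 + 9, length 3.
Answer: λ = 22/3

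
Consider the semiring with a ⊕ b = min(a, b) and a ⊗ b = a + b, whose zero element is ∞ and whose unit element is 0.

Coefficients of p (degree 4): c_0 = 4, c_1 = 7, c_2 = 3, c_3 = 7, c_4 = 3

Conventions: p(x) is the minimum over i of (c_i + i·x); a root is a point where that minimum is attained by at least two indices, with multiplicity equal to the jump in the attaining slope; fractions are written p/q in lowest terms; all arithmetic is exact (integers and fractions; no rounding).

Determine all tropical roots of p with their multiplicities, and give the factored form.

hull edge (i=0, c=4) to (i=2, c=3): slope -1/2, span 2
hull edge (i=2, c=3) to (i=4, c=3): slope 0, span 2
Factored form: p(x) = 3 ⊗ (x ⊕ 0) ⊗ (x ⊕ 0) ⊗ (x ⊕ 1/2) ⊗ (x ⊕ 1/2)
Answer: roots = 0 (mult 2), 1/2 (mult 2)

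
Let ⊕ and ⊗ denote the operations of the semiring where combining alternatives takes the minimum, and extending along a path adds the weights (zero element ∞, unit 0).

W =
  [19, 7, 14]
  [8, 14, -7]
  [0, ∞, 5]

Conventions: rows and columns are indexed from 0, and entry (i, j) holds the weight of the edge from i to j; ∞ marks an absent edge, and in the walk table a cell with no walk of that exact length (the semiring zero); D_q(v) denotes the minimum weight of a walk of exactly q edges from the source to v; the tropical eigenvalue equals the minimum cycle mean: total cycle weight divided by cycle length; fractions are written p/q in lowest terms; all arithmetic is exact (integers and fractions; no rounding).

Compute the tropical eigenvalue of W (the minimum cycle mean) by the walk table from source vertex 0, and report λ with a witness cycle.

q=0: [0, ∞, ∞]
q=1: [19, 7, 14]
q=2: [14, 21, 0]
q=3: [0, 21, 5]
Optimal cycle mean attained by: cycle 0->1->2->0, total 7 + (-7) + 0, length 3.
Answer: λ = 0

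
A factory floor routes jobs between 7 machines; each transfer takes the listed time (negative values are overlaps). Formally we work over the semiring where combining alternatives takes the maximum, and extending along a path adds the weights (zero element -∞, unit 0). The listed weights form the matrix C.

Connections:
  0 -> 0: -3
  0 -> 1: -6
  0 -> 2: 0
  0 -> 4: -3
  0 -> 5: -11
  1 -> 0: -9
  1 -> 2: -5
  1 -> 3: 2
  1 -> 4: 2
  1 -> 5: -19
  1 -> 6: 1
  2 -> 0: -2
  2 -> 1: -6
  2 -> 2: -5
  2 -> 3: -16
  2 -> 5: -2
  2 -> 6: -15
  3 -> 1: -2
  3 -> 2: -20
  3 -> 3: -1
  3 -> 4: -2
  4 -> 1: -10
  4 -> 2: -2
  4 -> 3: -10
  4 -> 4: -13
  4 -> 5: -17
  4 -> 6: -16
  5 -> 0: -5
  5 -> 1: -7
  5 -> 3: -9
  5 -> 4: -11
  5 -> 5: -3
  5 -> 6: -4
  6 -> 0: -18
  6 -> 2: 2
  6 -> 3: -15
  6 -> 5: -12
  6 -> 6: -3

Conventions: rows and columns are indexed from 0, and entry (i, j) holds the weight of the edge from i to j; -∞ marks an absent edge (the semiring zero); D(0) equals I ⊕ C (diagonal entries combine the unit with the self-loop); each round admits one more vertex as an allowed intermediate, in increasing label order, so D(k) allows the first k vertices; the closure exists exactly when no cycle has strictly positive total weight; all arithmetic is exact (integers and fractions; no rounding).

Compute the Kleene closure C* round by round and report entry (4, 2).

D(0):
  [0, -6, 0, -∞, -3, -11, -∞]
  [-9, 0, -5, 2, 2, -19, 1]
  [-2, -6, 0, -16, -∞, -2, -15]
  [-∞, -2, -20, 0, -2, -∞, -∞]
  [-∞, -10, -2, -10, 0, -17, -16]
  [-5, -7, -∞, -9, -11, 0, -4]
  [-18, -∞, 2, -15, -∞, -12, 0]
D(1):
  [0, -6, 0, -∞, -3, -11, -∞]
  [-9, 0, -5, 2, 2, -19, 1]
  [-2, -6, 0, -16, -5, -2, -15]
  [-∞, -2, -20, 0, -2, -∞, -∞]
  [-∞, -10, -2, -10, 0, -17, -16]
  [-5, -7, -5, -9, -8, 0, -4]
  [-18, -24, 2, -15, -21, -12, 0]
D(2):
  [0, -6, 0, -4, -3, -11, -5]
  [-9, 0, -5, 2, 2, -19, 1]
  [-2, -6, 0, -4, -4, -2, -5]
  [-11, -2, -7, 0, 0, -21, -1]
  [-19, -10, -2, -8, 0, -17, -9]
  [-5, -7, -5, -5, -5, 0, -4]
  [-18, -24, 2, -15, -21, -12, 0]
D(3):
  [0, -6, 0, -4, -3, -2, -5]
  [-7, 0, -5, 2, 2, -7, 1]
  [-2, -6, 0, -4, -4, -2, -5]
  [-9, -2, -7, 0, 0, -9, -1]
  [-4, -8, -2, -6, 0, -4, -7]
  [-5, -7, -5, -5, -5, 0, -4]
  [0, -4, 2, -2, -2, 0, 0]
D(4):
  [0, -6, 0, -4, -3, -2, -5]
  [-7, 0, -5, 2, 2, -7, 1]
  [-2, -6, 0, -4, -4, -2, -5]
  [-9, -2, -7, 0, 0, -9, -1]
  [-4, -8, -2, -6, 0, -4, -7]
  [-5, -7, -5, -5, -5, 0, -4]
  [0, -4, 2, -2, -2, 0, 0]
D(5):
  [0, -6, 0, -4, -3, -2, -5]
  [-2, 0, 0, 2, 2, -2, 1]
  [-2, -6, 0, -4, -4, -2, -5]
  [-4, -2, -2, 0, 0, -4, -1]
  [-4, -8, -2, -6, 0, -4, -7]
  [-5, -7, -5, -5, -5, 0, -4]
  [0, -4, 2, -2, -2, 0, 0]
D(6):
  [0, -6, 0, -4, -3, -2, -5]
  [-2, 0, 0, 2, 2, -2, 1]
  [-2, -6, 0, -4, -4, -2, -5]
  [-4, -2, -2, 0, 0, -4, -1]
  [-4, -8, -2, -6, 0, -4, -7]
  [-5, -7, -5, -5, -5, 0, -4]
  [0, -4, 2, -2, -2, 0, 0]
D(7):
  [0, -6, 0, -4, -3, -2, -5]
  [1, 0, 3, 2, 2, 1, 1]
  [-2, -6, 0, -4, -4, -2, -5]
  [-1, -2, 1, 0, 0, -1, -1]
  [-4, -8, -2, -6, 0, -4, -7]
  [-4, -7, -2, -5, -5, 0, -4]
  [0, -4, 2, -2, -2, 0, 0]
Answer: C*[4][2] = -2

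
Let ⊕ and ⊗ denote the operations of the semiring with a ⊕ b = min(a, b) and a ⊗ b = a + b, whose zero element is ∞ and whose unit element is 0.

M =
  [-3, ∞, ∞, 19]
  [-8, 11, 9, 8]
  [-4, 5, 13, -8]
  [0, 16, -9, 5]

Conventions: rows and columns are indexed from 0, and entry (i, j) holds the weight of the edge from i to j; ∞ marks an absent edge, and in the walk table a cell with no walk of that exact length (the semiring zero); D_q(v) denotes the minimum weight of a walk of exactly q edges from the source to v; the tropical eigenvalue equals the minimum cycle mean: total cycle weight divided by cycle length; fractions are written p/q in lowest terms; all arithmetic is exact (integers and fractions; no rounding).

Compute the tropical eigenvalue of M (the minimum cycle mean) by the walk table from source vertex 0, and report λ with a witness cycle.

q=0: [0, ∞, ∞, ∞]
q=1: [-3, ∞, ∞, 19]
q=2: [-6, 35, 10, 16]
q=3: [-9, 15, 7, 2]
q=4: [-12, 12, -7, -1]
Optimal cycle mean attained by: cycle 2->3->2, total (-8) + (-9), length 2.
Answer: λ = -17/2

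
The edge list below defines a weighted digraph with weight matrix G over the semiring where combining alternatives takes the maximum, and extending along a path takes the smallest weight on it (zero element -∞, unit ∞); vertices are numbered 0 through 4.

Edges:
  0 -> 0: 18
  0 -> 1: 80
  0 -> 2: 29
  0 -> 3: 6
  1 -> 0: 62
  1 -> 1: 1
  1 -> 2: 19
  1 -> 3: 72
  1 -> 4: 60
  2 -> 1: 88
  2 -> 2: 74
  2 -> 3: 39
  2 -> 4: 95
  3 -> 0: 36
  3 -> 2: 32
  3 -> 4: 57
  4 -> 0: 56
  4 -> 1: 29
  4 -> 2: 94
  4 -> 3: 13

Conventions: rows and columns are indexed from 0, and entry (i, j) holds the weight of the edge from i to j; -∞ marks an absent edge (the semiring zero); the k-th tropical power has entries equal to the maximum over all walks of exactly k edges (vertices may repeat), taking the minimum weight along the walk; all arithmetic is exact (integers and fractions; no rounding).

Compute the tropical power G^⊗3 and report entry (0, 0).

G^⊗2:
  [62, 29, 29, 72, 60]
  [56, 62, 60, 19, 57]
  [62, 74, 94, 72, 74]
  [56, 36, 57, 32, 32]
  [29, 88, 74, 39, 94]
G^⊗3:
  [56, 62, 60, 29, 57]
  [62, 60, 60, 62, 60]
  [62, 88, 74, 72, 94]
  [36, 57, 57, 39, 57]
  [62, 74, 94, 72, 74]
Key observation: the optimum is the walk 0->1->4->0, with weight 80 min 60 min 56 = 56.
Optimal value attained by: walk 0->1->4->0.
Answer: (G^⊗3)[0][0] = 56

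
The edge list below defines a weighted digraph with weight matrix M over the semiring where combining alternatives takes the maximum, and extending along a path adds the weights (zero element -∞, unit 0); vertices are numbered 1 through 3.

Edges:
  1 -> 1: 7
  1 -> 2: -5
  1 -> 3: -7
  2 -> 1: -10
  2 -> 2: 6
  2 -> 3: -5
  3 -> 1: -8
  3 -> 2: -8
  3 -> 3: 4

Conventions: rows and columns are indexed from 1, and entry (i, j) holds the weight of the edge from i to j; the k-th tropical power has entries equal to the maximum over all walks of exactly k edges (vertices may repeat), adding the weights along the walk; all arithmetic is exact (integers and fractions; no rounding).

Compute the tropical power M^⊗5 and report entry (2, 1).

M^⊗2:
  [14, 2, 0]
  [-3, 12, 1]
  [-1, -2, 8]
M^⊗3:
  [21, 9, 7]
  [4, 18, 7]
  [6, 4, 12]
M^⊗4:
  [28, 16, 14]
  [11, 24, 13]
  [13, 10, 16]
M^⊗5:
  [35, 23, 21]
  [18, 30, 19]
  [20, 16, 20]
Key observation: the optimum is the walk 2->1->1->1->1->1, with weight (-10) + 7 + 7 + 7 + 7 = 18.
Optimal value attained by: walk 2->1->1->1->1->1.
Answer: (M^⊗5)[2][1] = 18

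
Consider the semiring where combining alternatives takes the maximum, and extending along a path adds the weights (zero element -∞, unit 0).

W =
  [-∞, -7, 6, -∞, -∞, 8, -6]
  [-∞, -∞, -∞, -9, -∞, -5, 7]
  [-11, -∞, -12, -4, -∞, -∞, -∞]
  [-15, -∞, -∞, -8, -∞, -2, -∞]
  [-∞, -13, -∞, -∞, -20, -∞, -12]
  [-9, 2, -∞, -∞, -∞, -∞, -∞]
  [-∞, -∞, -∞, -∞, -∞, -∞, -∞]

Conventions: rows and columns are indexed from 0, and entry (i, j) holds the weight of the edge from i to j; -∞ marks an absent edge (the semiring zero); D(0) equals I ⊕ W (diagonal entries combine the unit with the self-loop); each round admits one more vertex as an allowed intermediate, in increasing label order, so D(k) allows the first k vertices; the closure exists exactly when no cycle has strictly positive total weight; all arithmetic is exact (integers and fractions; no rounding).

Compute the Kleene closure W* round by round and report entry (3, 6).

D(0):
  [0, -7, 6, -∞, -∞, 8, -6]
  [-∞, 0, -∞, -9, -∞, -5, 7]
  [-11, -∞, 0, -4, -∞, -∞, -∞]
  [-15, -∞, -∞, 0, -∞, -2, -∞]
  [-∞, -13, -∞, -∞, 0, -∞, -12]
  [-9, 2, -∞, -∞, -∞, 0, -∞]
  [-∞, -∞, -∞, -∞, -∞, -∞, 0]
D(1):
  [0, -7, 6, -∞, -∞, 8, -6]
  [-∞, 0, -∞, -9, -∞, -5, 7]
  [-11, -18, 0, -4, -∞, -3, -17]
  [-15, -22, -9, 0, -∞, -2, -21]
  [-∞, -13, -∞, -∞, 0, -∞, -12]
  [-9, 2, -3, -∞, -∞, 0, -15]
  [-∞, -∞, -∞, -∞, -∞, -∞, 0]
D(2):
  [0, -7, 6, -16, -∞, 8, 0]
  [-∞, 0, -∞, -9, -∞, -5, 7]
  [-11, -18, 0, -4, -∞, -3, -11]
  [-15, -22, -9, 0, -∞, -2, -15]
  [-∞, -13, -∞, -22, 0, -18, -6]
  [-9, 2, -3, -7, -∞, 0, 9]
  [-∞, -∞, -∞, -∞, -∞, -∞, 0]
D(3):
  [0, -7, 6, 2, -∞, 8, 0]
  [-∞, 0, -∞, -9, -∞, -5, 7]
  [-11, -18, 0, -4, -∞, -3, -11]
  [-15, -22, -9, 0, -∞, -2, -15]
  [-∞, -13, -∞, -22, 0, -18, -6]
  [-9, 2, -3, -7, -∞, 0, 9]
  [-∞, -∞, -∞, -∞, -∞, -∞, 0]
D(4):
  [0, -7, 6, 2, -∞, 8, 0]
  [-24, 0, -18, -9, -∞, -5, 7]
  [-11, -18, 0, -4, -∞, -3, -11]
  [-15, -22, -9, 0, -∞, -2, -15]
  [-37, -13, -31, -22, 0, -18, -6]
  [-9, 2, -3, -7, -∞, 0, 9]
  [-∞, -∞, -∞, -∞, -∞, -∞, 0]
D(5):
  [0, -7, 6, 2, -∞, 8, 0]
  [-24, 0, -18, -9, -∞, -5, 7]
  [-11, -18, 0, -4, -∞, -3, -11]
  [-15, -22, -9, 0, -∞, -2, -15]
  [-37, -13, -31, -22, 0, -18, -6]
  [-9, 2, -3, -7, -∞, 0, 9]
  [-∞, -∞, -∞, -∞, -∞, -∞, 0]
D(6):
  [0, 10, 6, 2, -∞, 8, 17]
  [-14, 0, -8, -9, -∞, -5, 7]
  [-11, -1, 0, -4, -∞, -3, 6]
  [-11, 0, -5, 0, -∞, -2, 7]
  [-27, -13, -21, -22, 0, -18, -6]
  [-9, 2, -3, -7, -∞, 0, 9]
  [-∞, -∞, -∞, -∞, -∞, -∞, 0]
D(7):
  [0, 10, 6, 2, -∞, 8, 17]
  [-14, 0, -8, -9, -∞, -5, 7]
  [-11, -1, 0, -4, -∞, -3, 6]
  [-11, 0, -5, 0, -∞, -2, 7]
  [-27, -13, -21, -22, 0, -18, -6]
  [-9, 2, -3, -7, -∞, 0, 9]
  [-∞, -∞, -∞, -∞, -∞, -∞, 0]
Answer: W*[3][6] = 7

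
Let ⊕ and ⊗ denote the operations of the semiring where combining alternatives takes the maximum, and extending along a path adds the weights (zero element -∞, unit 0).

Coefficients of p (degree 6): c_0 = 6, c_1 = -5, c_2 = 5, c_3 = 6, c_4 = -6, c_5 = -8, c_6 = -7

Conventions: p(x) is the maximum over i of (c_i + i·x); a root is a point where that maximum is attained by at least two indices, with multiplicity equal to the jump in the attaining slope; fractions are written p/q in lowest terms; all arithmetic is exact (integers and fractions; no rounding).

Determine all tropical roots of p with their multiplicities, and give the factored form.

hull edge (i=0, c=6) to (i=3, c=6): slope 0, span 3
hull edge (i=3, c=6) to (i=6, c=-7): slope -13/3, span 3
Factored form: p(x) = -7 ⊗ (x ⊕ 0) ⊗ (x ⊕ 0) ⊗ (x ⊕ 0) ⊗ (x ⊕ 13/3) ⊗ (x ⊕ 13/3) ⊗ (x ⊕ 13/3)
Answer: roots = 0 (mult 3), 13/3 (mult 3)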